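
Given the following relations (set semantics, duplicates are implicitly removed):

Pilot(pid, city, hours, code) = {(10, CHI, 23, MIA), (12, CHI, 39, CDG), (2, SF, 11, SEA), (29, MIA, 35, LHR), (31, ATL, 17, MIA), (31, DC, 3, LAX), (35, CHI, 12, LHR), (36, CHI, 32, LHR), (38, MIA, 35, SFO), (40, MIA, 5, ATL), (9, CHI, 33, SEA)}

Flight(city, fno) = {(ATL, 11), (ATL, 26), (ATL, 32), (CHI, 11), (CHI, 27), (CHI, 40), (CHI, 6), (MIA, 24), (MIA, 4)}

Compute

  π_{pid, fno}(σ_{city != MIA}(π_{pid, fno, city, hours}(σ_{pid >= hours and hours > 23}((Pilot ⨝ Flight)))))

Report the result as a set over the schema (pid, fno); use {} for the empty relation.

Natural join on city: {(10, CHI, 23, MIA, 11), (10, CHI, 23, MIA, 27), (10, CHI, 23, MIA, 40), (10, CHI, 23, MIA, 6), (12, CHI, 39, CDG, 11), (12, CHI, 39, CDG, 27), (12, CHI, 39, CDG, 40), (12, CHI, 39, CDG, 6), (29, MIA, 35, LHR, 24), (29, MIA, 35, LHR, 4), (31, ATL, 17, MIA, 11), (31, ATL, 17, MIA, 26), (31, ATL, 17, MIA, 32), (35, CHI, 12, LHR, 11), (35, CHI, 12, LHR, 27), (35, CHI, 12, LHR, 40), (35, CHI, 12, LHR, 6), (36, CHI, 32, LHR, 11), (36, CHI, 32, LHR, 27), (36, CHI, 32, LHR, 40), (36, CHI, 32, LHR, 6), (38, MIA, 35, SFO, 24), (38, MIA, 35, SFO, 4), (40, MIA, 5, ATL, 24), (40, MIA, 5, ATL, 4), (9, CHI, 33, SEA, 11), (9, CHI, 33, SEA, 27), (9, CHI, 33, SEA, 40), (9, CHI, 33, SEA, 6)}
Apply σ_{pid >= hours and hours > 23}; surviving tuples: {(36, CHI, 32, LHR, 11), (36, CHI, 32, LHR, 27), (36, CHI, 32, LHR, 40), (36, CHI, 32, LHR, 6), (38, MIA, 35, SFO, 24), (38, MIA, 35, SFO, 4)}
Keep only column(s) pid, fno, city, hours: {(36, 11, CHI, 32), (36, 27, CHI, 32), (36, 40, CHI, 32), (36, 6, CHI, 32), (38, 24, MIA, 35), (38, 4, MIA, 35)}
Apply σ_{city != MIA}; surviving tuples: {(36, 11, CHI, 32), (36, 27, CHI, 32), (36, 40, CHI, 32), (36, 6, CHI, 32)}
Keep only column(s) pid, fno: {(36, 11), (36, 27), (36, 40), (36, 6)}

{(36, 11), (36, 27), (36, 40), (36, 6)}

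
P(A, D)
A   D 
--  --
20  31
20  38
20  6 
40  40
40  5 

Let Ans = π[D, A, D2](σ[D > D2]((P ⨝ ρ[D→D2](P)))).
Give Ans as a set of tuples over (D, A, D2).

{(31, 20, 6), (38, 20, 31), (38, 20, 6), (40, 40, 5)}

ρ[D→D2]: schema becomes (A, D2); tuples unchanged.
Natural join on A: {(20, 31, 31), (20, 31, 38), (20, 31, 6), (20, 38, 31), (20, 38, 38), (20, 38, 6), (20, 6, 31), (20, 6, 38), (20, 6, 6), (40, 40, 40), (40, 40, 5), (40, 5, 40), (40, 5, 5)}
Filtering on D > D2 leaves {(20, 31, 6), (20, 38, 31), (20, 38, 6), (40, 40, 5)}.
π_{D, A, D2} gives {(31, 20, 6), (38, 20, 31), (38, 20, 6), (40, 40, 5)}.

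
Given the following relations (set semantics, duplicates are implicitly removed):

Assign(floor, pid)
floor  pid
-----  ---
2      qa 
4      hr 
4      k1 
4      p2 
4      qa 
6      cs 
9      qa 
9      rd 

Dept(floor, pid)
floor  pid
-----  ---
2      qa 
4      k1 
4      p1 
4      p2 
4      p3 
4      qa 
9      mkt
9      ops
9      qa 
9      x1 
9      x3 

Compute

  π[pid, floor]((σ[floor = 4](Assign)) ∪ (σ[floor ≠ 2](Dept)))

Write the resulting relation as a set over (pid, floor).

Apply σ_{floor = 4}; surviving tuples: {(4, hr), (4, k1), (4, p2), (4, qa)}
Apply σ_{floor ≠ 2}; surviving tuples: {(4, k1), (4, p1), (4, p2), (4, p3), (4, qa), (9, mkt), (9, ops), (9, qa), (9, x1), (9, x3)}
Set union of the two operands is {(4, hr), (4, k1), (4, p1), (4, p2), (4, p3), (4, qa), (9, mkt), (9, ops), (9, qa), (9, x1), (9, x3)}.
Keep only column(s) pid, floor: {(hr, 4), (k1, 4), (mkt, 9), (ops, 9), (p1, 4), (p2, 4), (p3, 4), (qa, 4), (qa, 9), (x1, 9), (x3, 9)}

{(hr, 4), (k1, 4), (mkt, 9), (ops, 9), (p1, 4), (p2, 4), (p3, 4), (qa, 4), (qa, 9), (x1, 9), (x3, 9)}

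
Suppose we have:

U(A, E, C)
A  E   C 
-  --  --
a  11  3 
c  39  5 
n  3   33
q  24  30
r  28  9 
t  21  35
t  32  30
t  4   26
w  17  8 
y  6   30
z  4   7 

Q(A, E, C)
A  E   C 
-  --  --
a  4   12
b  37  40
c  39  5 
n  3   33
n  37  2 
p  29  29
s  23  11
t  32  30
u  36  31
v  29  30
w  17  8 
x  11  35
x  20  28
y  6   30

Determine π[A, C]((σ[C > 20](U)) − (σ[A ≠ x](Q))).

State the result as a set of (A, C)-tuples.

Filtering on C > 20 leaves {(n, 3, 33), (q, 24, 30), (t, 21, 35), (t, 32, 30), (t, 4, 26), (y, 6, 30)}.
Filtering on A ≠ x leaves {(a, 4, 12), (b, 37, 40), (c, 39, 5), (n, 3, 33), (n, 37, 2), (p, 29, 29), (s, 23, 11), (t, 32, 30), (u, 36, 31), (v, 29, 30), (w, 17, 8), (y, 6, 30)}.
Difference: {(n, 3, 33), (q, 24, 30), (t, 21, 35), (t, 32, 30), (t, 4, 26), (y, 6, 30)} with {(a, 4, 12), (b, 37, 40), (c, 39, 5), (n, 3, 33), (n, 37, 2), (p, 29, 29), (s, 23, 11), (t, 32, 30), (u, 36, 31), (v, 29, 30), (w, 17, 8), (y, 6, 30)} → {(q, 24, 30), (t, 21, 35), (t, 4, 26)}
π[A, C]: project onto (A, C) → {(q, 30), (t, 26), (t, 35)}

{(q, 30), (t, 26), (t, 35)}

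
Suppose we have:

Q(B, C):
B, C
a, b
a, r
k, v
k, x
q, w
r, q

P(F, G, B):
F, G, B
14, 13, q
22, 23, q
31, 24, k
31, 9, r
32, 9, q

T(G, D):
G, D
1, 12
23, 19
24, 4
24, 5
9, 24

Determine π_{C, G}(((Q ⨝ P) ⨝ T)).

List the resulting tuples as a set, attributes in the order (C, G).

{(q, 9), (v, 24), (w, 23), (w, 9), (x, 24)}

Joining Q and P on B yields {(k, v, 31, 24), (k, x, 31, 24), (q, w, 14, 13), (q, w, 22, 23), (q, w, 32, 9), (r, q, 31, 9)}.
Joining (Q ⨝ P) and T on G yields {(k, v, 31, 24, 4), (k, v, 31, 24, 5), (k, x, 31, 24, 4), (k, x, 31, 24, 5), (q, w, 22, 23, 19), (q, w, 32, 9, 24), (r, q, 31, 9, 24)}.
Keep only column(s) C, G (2 duplicate(s) eliminated): {(q, 9), (v, 24), (w, 23), (w, 9), (x, 24)}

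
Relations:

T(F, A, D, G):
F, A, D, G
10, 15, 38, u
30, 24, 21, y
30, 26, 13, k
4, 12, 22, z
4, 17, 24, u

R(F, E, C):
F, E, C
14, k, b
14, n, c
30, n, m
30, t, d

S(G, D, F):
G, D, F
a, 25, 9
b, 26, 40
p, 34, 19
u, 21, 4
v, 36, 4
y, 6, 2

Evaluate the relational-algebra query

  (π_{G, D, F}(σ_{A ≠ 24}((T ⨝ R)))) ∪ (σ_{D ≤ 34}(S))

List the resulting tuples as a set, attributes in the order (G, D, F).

Natural join on F: {(30, 24, 21, y, n, m), (30, 24, 21, y, t, d), (30, 26, 13, k, n, m), (30, 26, 13, k, t, d)}
σ[A ≠ 24]: keep tuples satisfying A ≠ 24 → {(30, 26, 13, k, n, m), (30, 26, 13, k, t, d)}
π[G, D, F]: project onto (G, D, F) (1 duplicate(s) eliminated) → {(k, 13, 30)}
σ[D ≤ 34]: keep tuples satisfying D ≤ 34 → {(a, 25, 9), (b, 26, 40), (p, 34, 19), (u, 21, 4), (y, 6, 2)}
Taking the union: {(a, 25, 9), (b, 26, 40), (k, 13, 30), (p, 34, 19), (u, 21, 4), (y, 6, 2)}

{(a, 25, 9), (b, 26, 40), (k, 13, 30), (p, 34, 19), (u, 21, 4), (y, 6, 2)}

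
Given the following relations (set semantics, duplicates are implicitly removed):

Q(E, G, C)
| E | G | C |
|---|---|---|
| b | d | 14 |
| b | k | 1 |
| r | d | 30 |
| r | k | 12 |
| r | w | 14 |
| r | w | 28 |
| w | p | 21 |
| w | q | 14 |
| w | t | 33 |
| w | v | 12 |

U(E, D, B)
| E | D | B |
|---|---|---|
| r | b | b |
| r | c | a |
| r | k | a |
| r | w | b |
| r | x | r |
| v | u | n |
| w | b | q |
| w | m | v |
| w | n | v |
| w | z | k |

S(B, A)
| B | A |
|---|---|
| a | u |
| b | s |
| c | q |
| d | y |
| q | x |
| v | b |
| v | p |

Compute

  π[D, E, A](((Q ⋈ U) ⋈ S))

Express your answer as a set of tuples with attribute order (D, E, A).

{(b, r, s), (b, w, x), (c, r, u), (k, r, u), (m, w, b), (m, w, p), (n, w, b), (n, w, p), (w, r, s)}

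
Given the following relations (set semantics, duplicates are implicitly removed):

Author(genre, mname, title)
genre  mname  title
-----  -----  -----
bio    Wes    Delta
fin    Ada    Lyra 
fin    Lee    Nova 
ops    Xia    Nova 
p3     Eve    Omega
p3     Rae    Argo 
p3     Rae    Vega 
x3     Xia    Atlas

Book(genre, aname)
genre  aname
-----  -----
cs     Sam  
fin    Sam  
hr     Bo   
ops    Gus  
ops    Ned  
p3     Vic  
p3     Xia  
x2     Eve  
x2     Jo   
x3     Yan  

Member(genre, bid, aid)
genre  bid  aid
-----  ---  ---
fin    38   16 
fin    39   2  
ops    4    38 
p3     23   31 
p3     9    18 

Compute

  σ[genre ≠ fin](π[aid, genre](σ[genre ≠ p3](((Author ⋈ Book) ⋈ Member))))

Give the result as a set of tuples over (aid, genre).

{(38, ops)}

Natural join on genre: {(fin, Ada, Lyra, Sam), (fin, Lee, Nova, Sam), (ops, Xia, Nova, Gus), (ops, Xia, Nova, Ned), (p3, Eve, Omega, Vic), (p3, Eve, Omega, Xia), (p3, Rae, Argo, Vic), (p3, Rae, Argo, Xia), (p3, Rae, Vega, Vic), (p3, Rae, Vega, Xia), (x3, Xia, Atlas, Yan)}
Natural join on genre: {(fin, Ada, Lyra, Sam, 38, 16), (fin, Ada, Lyra, Sam, 39, 2), (fin, Lee, Nova, Sam, 38, 16), (fin, Lee, Nova, Sam, 39, 2), (ops, Xia, Nova, Gus, 4, 38), (ops, Xia, Nova, Ned, 4, 38), (p3, Eve, Omega, Vic, 23, 31), (p3, Eve, Omega, Vic, 9, 18), (p3, Eve, Omega, Xia, 23, 31), (p3, Eve, Omega, Xia, 9, 18), (p3, Rae, Argo, Vic, 23, 31), (p3, Rae, Argo, Vic, 9, 18), (p3, Rae, Argo, Xia, 23, 31), (p3, Rae, Argo, Xia, 9, 18), (p3, Rae, Vega, Vic, 23, 31), (p3, Rae, Vega, Vic, 9, 18), (p3, Rae, Vega, Xia, 23, 31), (p3, Rae, Vega, Xia, 9, 18)}
σ[genre ≠ p3]: keep tuples satisfying genre ≠ p3 → {(fin, Ada, Lyra, Sam, 38, 16), (fin, Ada, Lyra, Sam, 39, 2), (fin, Lee, Nova, Sam, 38, 16), (fin, Lee, Nova, Sam, 39, 2), (ops, Xia, Nova, Gus, 4, 38), (ops, Xia, Nova, Ned, 4, 38)}
Keep only column(s) aid, genre (3 duplicate(s) eliminated): {(16, fin), (2, fin), (38, ops)}
σ[genre ≠ fin]: keep tuples satisfying genre ≠ fin → {(38, ops)}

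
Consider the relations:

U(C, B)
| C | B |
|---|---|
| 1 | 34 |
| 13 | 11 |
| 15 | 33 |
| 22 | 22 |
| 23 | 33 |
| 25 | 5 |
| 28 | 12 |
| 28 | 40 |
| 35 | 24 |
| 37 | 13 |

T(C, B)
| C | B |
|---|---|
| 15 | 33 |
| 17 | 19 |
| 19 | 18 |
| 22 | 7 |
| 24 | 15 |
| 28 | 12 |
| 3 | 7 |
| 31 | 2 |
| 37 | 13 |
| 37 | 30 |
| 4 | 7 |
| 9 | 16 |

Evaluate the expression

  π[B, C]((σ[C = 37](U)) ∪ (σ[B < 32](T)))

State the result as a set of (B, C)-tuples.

Apply σ_{C = 37}; surviving tuples: {(37, 13)}
Apply σ_{B < 32}; surviving tuples: {(17, 19), (19, 18), (22, 7), (24, 15), (28, 12), (3, 7), (31, 2), (37, 13), (37, 30), (4, 7), (9, 16)}
Union: {(37, 13)} with {(17, 19), (19, 18), (22, 7), (24, 15), (28, 12), (3, 7), (31, 2), (37, 13), (37, 30), (4, 7), (9, 16)} → {(17, 19), (19, 18), (22, 7), (24, 15), (28, 12), (3, 7), (31, 2), (37, 13), (37, 30), (4, 7), (9, 16)}
π[B, C]: project onto (B, C) → {(12, 28), (13, 37), (15, 24), (16, 9), (18, 19), (19, 17), (2, 31), (30, 37), (7, 22), (7, 3), (7, 4)}

{(12, 28), (13, 37), (15, 24), (16, 9), (18, 19), (19, 17), (2, 31), (30, 37), (7, 22), (7, 3), (7, 4)}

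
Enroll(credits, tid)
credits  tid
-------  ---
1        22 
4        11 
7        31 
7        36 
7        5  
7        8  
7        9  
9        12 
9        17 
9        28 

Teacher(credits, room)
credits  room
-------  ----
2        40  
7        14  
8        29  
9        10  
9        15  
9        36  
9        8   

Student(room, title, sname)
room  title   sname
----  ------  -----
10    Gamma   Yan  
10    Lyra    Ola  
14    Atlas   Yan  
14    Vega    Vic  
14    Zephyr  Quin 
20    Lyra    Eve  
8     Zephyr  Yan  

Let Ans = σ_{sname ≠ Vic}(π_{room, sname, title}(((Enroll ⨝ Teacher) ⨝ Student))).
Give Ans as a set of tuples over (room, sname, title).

Enroll ⋈ Teacher (natural join on credits): {(7, 31, 14), (7, 36, 14), (7, 5, 14), (7, 8, 14), (7, 9, 14), (9, 12, 10), (9, 12, 15), (9, 12, 36), (9, 12, 8), (9, 17, 10), (9, 17, 15), (9, 17, 36), (9, 17, 8), (9, 28, 10), (9, 28, 15), (9, 28, 36), (9, 28, 8)}
(Enroll ⨝ Teacher) ⋈ Student (natural join on room): {(7, 31, 14, Atlas, Yan), (7, 31, 14, Vega, Vic), (7, 31, 14, Zephyr, Quin), (7, 36, 14, Atlas, Yan), (7, 36, 14, Vega, Vic), (7, 36, 14, Zephyr, Quin), (7, 5, 14, Atlas, Yan), (7, 5, 14, Vega, Vic), (7, 5, 14, Zephyr, Quin), (7, 8, 14, Atlas, Yan), (7, 8, 14, Vega, Vic), (7, 8, 14, Zephyr, Quin), (7, 9, 14, Atlas, Yan), (7, 9, 14, Vega, Vic), (7, 9, 14, Zephyr, Quin), (9, 12, 10, Gamma, Yan), (9, 12, 10, Lyra, Ola), (9, 12, 8, Zephyr, Yan), (9, 17, 10, Gamma, Yan), (9, 17, 10, Lyra, Ola), (9, 17, 8, Zephyr, Yan), (9, 28, 10, Gamma, Yan), (9, 28, 10, Lyra, Ola), (9, 28, 8, Zephyr, Yan)}
π[room, sname, title]: project onto (room, sname, title) (18 duplicate(s) eliminated) → {(10, Ola, Lyra), (10, Yan, Gamma), (14, Quin, Zephyr), (14, Vic, Vega), (14, Yan, Atlas), (8, Yan, Zephyr)}
Apply σ_{sname ≠ Vic}; surviving tuples: {(10, Ola, Lyra), (10, Yan, Gamma), (14, Quin, Zephyr), (14, Yan, Atlas), (8, Yan, Zephyr)}

{(10, Ola, Lyra), (10, Yan, Gamma), (14, Quin, Zephyr), (14, Yan, Atlas), (8, Yan, Zephyr)}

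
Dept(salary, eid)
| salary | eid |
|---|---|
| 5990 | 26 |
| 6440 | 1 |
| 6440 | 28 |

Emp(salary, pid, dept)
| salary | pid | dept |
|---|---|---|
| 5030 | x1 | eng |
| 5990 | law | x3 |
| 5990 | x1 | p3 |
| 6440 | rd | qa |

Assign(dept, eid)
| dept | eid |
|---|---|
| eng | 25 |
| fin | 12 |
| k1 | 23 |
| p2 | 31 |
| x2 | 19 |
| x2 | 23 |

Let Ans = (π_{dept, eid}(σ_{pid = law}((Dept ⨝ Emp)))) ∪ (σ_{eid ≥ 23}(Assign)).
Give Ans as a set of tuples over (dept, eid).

Dept ⋈ Emp (natural join on salary): {(5990, 26, law, x3), (5990, 26, x1, p3), (6440, 1, rd, qa), (6440, 28, rd, qa)}
Filtering on pid = law leaves {(5990, 26, law, x3)}.
Projecting to dept, eid: {(x3, 26)}
Filtering on eid ≥ 23 leaves {(eng, 25), (k1, 23), (p2, 31), (x2, 23)}.
Union: {(x3, 26)} with {(eng, 25), (k1, 23), (p2, 31), (x2, 23)} → {(eng, 25), (k1, 23), (p2, 31), (x2, 23), (x3, 26)}

{(eng, 25), (k1, 23), (p2, 31), (x2, 23), (x3, 26)}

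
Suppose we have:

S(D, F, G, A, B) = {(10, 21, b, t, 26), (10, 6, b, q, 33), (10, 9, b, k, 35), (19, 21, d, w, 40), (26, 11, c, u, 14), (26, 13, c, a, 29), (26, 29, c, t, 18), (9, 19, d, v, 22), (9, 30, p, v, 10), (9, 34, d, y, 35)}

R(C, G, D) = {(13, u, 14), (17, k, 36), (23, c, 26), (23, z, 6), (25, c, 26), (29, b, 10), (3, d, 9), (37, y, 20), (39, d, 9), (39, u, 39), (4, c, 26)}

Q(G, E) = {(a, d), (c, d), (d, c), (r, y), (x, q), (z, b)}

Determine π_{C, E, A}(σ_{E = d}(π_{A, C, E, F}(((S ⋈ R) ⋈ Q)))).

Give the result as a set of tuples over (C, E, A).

{(23, d, a), (23, d, t), (23, d, u), (25, d, a), (25, d, t), (25, d, u), (4, d, a), (4, d, t), (4, d, u)}

Natural join on D, G: {(10, 21, b, t, 26, 29), (10, 6, b, q, 33, 29), (10, 9, b, k, 35, 29), (26, 11, c, u, 14, 23), (26, 11, c, u, 14, 25), (26, 11, c, u, 14, 4), (26, 13, c, a, 29, 23), (26, 13, c, a, 29, 25), (26, 13, c, a, 29, 4), (26, 29, c, t, 18, 23), (26, 29, c, t, 18, 25), (26, 29, c, t, 18, 4), (9, 19, d, v, 22, 3), (9, 19, d, v, 22, 39), (9, 34, d, y, 35, 3), (9, 34, d, y, 35, 39)}
Natural join on G: {(26, 11, c, u, 14, 23, d), (26, 11, c, u, 14, 25, d), (26, 11, c, u, 14, 4, d), (26, 13, c, a, 29, 23, d), (26, 13, c, a, 29, 25, d), (26, 13, c, a, 29, 4, d), (26, 29, c, t, 18, 23, d), (26, 29, c, t, 18, 25, d), (26, 29, c, t, 18, 4, d), (9, 19, d, v, 22, 3, c), (9, 19, d, v, 22, 39, c), (9, 34, d, y, 35, 3, c), (9, 34, d, y, 35, 39, c)}
Keep only column(s) A, C, E, F: {(a, 23, d, 13), (a, 25, d, 13), (a, 4, d, 13), (t, 23, d, 29), (t, 25, d, 29), (t, 4, d, 29), (u, 23, d, 11), (u, 25, d, 11), (u, 4, d, 11), (v, 3, c, 19), (v, 39, c, 19), (y, 3, c, 34), (y, 39, c, 34)}
σ[E = d]: keep tuples satisfying E = d → {(a, 23, d, 13), (a, 25, d, 13), (a, 4, d, 13), (t, 23, d, 29), (t, 25, d, 29), (t, 4, d, 29), (u, 23, d, 11), (u, 25, d, 11), (u, 4, d, 11)}
Keep only column(s) C, E, A: {(23, d, a), (23, d, t), (23, d, u), (25, d, a), (25, d, t), (25, d, u), (4, d, a), (4, d, t), (4, d, u)}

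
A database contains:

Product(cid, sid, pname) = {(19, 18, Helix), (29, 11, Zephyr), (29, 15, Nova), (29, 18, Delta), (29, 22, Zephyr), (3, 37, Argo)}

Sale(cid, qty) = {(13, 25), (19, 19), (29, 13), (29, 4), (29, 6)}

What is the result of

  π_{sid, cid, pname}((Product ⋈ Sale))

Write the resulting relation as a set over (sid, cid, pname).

{(11, 29, Zephyr), (15, 29, Nova), (18, 19, Helix), (18, 29, Delta), (22, 29, Zephyr)}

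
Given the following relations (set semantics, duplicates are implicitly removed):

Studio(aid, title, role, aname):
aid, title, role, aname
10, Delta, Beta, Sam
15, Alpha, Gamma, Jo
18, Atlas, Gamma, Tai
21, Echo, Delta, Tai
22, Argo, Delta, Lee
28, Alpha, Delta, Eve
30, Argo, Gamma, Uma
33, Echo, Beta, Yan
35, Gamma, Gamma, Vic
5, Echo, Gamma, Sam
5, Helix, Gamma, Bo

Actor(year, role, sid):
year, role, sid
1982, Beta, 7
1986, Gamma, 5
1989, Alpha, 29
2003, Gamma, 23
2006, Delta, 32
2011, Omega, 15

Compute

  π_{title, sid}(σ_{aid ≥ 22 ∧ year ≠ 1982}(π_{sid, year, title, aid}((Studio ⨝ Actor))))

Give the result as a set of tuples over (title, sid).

Joining Studio and Actor on role yields {(10, Delta, Beta, Sam, 1982, 7), (15, Alpha, Gamma, Jo, 1986, 5), (15, Alpha, Gamma, Jo, 2003, 23), (18, Atlas, Gamma, Tai, 1986, 5), (18, Atlas, Gamma, Tai, 2003, 23), (21, Echo, Delta, Tai, 2006, 32), (22, Argo, Delta, Lee, 2006, 32), (28, Alpha, Delta, Eve, 2006, 32), (30, Argo, Gamma, Uma, 1986, 5), (30, Argo, Gamma, Uma, 2003, 23), (33, Echo, Beta, Yan, 1982, 7), (35, Gamma, Gamma, Vic, 1986, 5), (35, Gamma, Gamma, Vic, 2003, 23), (5, Echo, Gamma, Sam, 1986, 5), (5, Echo, Gamma, Sam, 2003, 23), (5, Helix, Gamma, Bo, 1986, 5), (5, Helix, Gamma, Bo, 2003, 23)}.
π_{sid, year, title, aid} gives {(23, 2003, Alpha, 15), (23, 2003, Argo, 30), (23, 2003, Atlas, 18), (23, 2003, Echo, 5), (23, 2003, Gamma, 35), (23, 2003, Helix, 5), (32, 2006, Alpha, 28), (32, 2006, Argo, 22), (32, 2006, Echo, 21), (5, 1986, Alpha, 15), (5, 1986, Argo, 30), (5, 1986, Atlas, 18), (5, 1986, Echo, 5), (5, 1986, Gamma, 35), (5, 1986, Helix, 5), (7, 1982, Delta, 10), (7, 1982, Echo, 33)}.
Selection aid ≥ 22 ∧ year ≠ 1982: {(23, 2003, Argo, 30), (23, 2003, Gamma, 35), (32, 2006, Alpha, 28), (32, 2006, Argo, 22), (5, 1986, Argo, 30), (5, 1986, Gamma, 35)}
π_{title, sid} gives {(Alpha, 32), (Argo, 23), (Argo, 32), (Argo, 5), (Gamma, 23), (Gamma, 5)}.

{(Alpha, 32), (Argo, 23), (Argo, 32), (Argo, 5), (Gamma, 23), (Gamma, 5)}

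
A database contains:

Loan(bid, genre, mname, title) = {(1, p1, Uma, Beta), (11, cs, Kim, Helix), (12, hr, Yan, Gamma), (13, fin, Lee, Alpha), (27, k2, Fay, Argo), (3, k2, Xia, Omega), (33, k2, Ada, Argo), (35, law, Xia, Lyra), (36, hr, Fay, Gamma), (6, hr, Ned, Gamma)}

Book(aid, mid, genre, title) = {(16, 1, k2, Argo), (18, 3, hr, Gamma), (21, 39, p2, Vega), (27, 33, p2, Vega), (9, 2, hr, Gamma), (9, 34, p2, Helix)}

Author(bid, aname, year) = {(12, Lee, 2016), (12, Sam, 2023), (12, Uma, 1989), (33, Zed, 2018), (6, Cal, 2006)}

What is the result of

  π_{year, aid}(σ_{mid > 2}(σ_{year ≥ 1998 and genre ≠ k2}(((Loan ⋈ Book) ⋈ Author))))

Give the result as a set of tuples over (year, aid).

{(2006, 18), (2016, 18), (2023, 18)}

Loan ⋈ Book (natural join on genre, title): {(12, hr, Yan, Gamma, 18, 3), (12, hr, Yan, Gamma, 9, 2), (27, k2, Fay, Argo, 16, 1), (33, k2, Ada, Argo, 16, 1), (36, hr, Fay, Gamma, 18, 3), (36, hr, Fay, Gamma, 9, 2), (6, hr, Ned, Gamma, 18, 3), (6, hr, Ned, Gamma, 9, 2)}
(Loan ⋈ Book) ⋈ Author (natural join on bid): {(12, hr, Yan, Gamma, 18, 3, Lee, 2016), (12, hr, Yan, Gamma, 18, 3, Sam, 2023), (12, hr, Yan, Gamma, 18, 3, Uma, 1989), (12, hr, Yan, Gamma, 9, 2, Lee, 2016), (12, hr, Yan, Gamma, 9, 2, Sam, 2023), (12, hr, Yan, Gamma, 9, 2, Uma, 1989), (33, k2, Ada, Argo, 16, 1, Zed, 2018), (6, hr, Ned, Gamma, 18, 3, Cal, 2006), (6, hr, Ned, Gamma, 9, 2, Cal, 2006)}
Apply σ_{year ≥ 1998 and genre ≠ k2}; surviving tuples: {(12, hr, Yan, Gamma, 18, 3, Lee, 2016), (12, hr, Yan, Gamma, 18, 3, Sam, 2023), (12, hr, Yan, Gamma, 9, 2, Lee, 2016), (12, hr, Yan, Gamma, 9, 2, Sam, 2023), (6, hr, Ned, Gamma, 18, 3, Cal, 2006), (6, hr, Ned, Gamma, 9, 2, Cal, 2006)}
Apply σ_{mid > 2}; surviving tuples: {(12, hr, Yan, Gamma, 18, 3, Lee, 2016), (12, hr, Yan, Gamma, 18, 3, Sam, 2023), (6, hr, Ned, Gamma, 18, 3, Cal, 2006)}
π_{year, aid} gives {(2006, 18), (2016, 18), (2023, 18)}.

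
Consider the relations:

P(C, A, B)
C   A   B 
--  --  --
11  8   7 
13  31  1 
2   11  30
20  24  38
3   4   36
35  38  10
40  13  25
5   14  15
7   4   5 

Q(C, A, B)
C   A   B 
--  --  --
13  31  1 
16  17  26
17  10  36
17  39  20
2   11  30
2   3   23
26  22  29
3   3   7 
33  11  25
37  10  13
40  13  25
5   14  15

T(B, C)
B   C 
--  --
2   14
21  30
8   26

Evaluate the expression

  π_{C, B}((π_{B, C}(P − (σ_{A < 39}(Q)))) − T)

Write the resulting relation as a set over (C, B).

{(11, 7), (20, 38), (3, 36), (35, 10), (7, 5)}

σ[A < 39]: keep tuples satisfying A < 39 → {(13, 31, 1), (16, 17, 26), (17, 10, 36), (2, 11, 30), (2, 3, 23), (26, 22, 29), (3, 3, 7), (33, 11, 25), (37, 10, 13), (40, 13, 25), (5, 14, 15)}
Taking the difference: {(11, 8, 7), (20, 24, 38), (3, 4, 36), (35, 38, 10), (7, 4, 5)}
Projecting to B, C: {(10, 35), (36, 3), (38, 20), (5, 7), (7, 11)}
Taking the difference: {(10, 35), (36, 3), (38, 20), (5, 7), (7, 11)}
Projecting to C, B: {(11, 7), (20, 38), (3, 36), (35, 10), (7, 5)}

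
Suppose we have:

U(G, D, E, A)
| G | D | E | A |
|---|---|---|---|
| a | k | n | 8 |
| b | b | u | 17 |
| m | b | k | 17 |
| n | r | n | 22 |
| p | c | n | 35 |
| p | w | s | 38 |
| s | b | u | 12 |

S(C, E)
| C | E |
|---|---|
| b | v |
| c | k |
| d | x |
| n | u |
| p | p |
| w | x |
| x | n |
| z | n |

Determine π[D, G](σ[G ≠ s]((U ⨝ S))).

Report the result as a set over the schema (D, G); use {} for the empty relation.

U ⋈ S (natural join on E): {(a, k, n, 8, x), (a, k, n, 8, z), (b, b, u, 17, n), (m, b, k, 17, c), (n, r, n, 22, x), (n, r, n, 22, z), (p, c, n, 35, x), (p, c, n, 35, z), (s, b, u, 12, n)}
Selection G ≠ s: {(a, k, n, 8, x), (a, k, n, 8, z), (b, b, u, 17, n), (m, b, k, 17, c), (n, r, n, 22, x), (n, r, n, 22, z), (p, c, n, 35, x), (p, c, n, 35, z)}
π[D, G]: project onto (D, G) (3 duplicate(s) eliminated) → {(b, b), (b, m), (c, p), (k, a), (r, n)}

{(b, b), (b, m), (c, p), (k, a), (r, n)}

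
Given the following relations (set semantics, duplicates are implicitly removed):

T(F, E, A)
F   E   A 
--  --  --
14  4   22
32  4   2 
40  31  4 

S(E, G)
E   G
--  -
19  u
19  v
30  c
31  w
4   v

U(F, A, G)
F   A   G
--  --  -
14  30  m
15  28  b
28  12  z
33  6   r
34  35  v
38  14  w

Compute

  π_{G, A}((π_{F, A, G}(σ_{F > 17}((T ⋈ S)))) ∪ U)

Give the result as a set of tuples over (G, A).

{(b, 28), (m, 30), (r, 6), (v, 2), (v, 35), (w, 14), (w, 4), (z, 12)}

Natural join on E: {(14, 4, 22, v), (32, 4, 2, v), (40, 31, 4, w)}
Apply σ_{F > 17}; surviving tuples: {(32, 4, 2, v), (40, 31, 4, w)}
π_{F, A, G} gives {(32, 2, v), (40, 4, w)}.
Union: {(32, 2, v), (40, 4, w)} with {(14, 30, m), (15, 28, b), (28, 12, z), (33, 6, r), (34, 35, v), (38, 14, w)} → {(14, 30, m), (15, 28, b), (28, 12, z), (32, 2, v), (33, 6, r), (34, 35, v), (38, 14, w), (40, 4, w)}
π_{G, A} gives {(b, 28), (m, 30), (r, 6), (v, 2), (v, 35), (w, 14), (w, 4), (z, 12)}.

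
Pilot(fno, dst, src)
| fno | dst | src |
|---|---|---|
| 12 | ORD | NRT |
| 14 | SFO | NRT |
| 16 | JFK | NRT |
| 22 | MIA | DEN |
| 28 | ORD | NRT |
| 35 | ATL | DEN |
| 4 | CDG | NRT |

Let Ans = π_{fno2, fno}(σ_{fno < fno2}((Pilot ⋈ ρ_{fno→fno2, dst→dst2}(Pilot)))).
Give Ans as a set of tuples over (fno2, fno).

{(12, 4), (14, 12), (14, 4), (16, 12), (16, 14), (16, 4), (28, 12), (28, 14), (28, 16), (28, 4), (35, 22)}

ρ[fno→fno2, dst→dst2]: schema becomes (fno2, dst2, src); tuples unchanged.
Pilot ⋈ ρ_{fno→fno2, dst→dst2}(Pilot) (natural join on src): {(12, ORD, NRT, 12, ORD), (12, ORD, NRT, 14, SFO), (12, ORD, NRT, 16, JFK), (12, ORD, NRT, 28, ORD), (12, ORD, NRT, 4, CDG), (14, SFO, NRT, 12, ORD), (14, SFO, NRT, 14, SFO), (14, SFO, NRT, 16, JFK), (14, SFO, NRT, 28, ORD), (14, SFO, NRT, 4, CDG), (16, JFK, NRT, 12, ORD), (16, JFK, NRT, 14, SFO), (16, JFK, NRT, 16, JFK), (16, JFK, NRT, 28, ORD), (16, JFK, NRT, 4, CDG), (22, MIA, DEN, 22, MIA), (22, MIA, DEN, 35, ATL), (28, ORD, NRT, 12, ORD), (28, ORD, NRT, 14, SFO), (28, ORD, NRT, 16, JFK), (28, ORD, NRT, 28, ORD), (28, ORD, NRT, 4, CDG), (35, ATL, DEN, 22, MIA), (35, ATL, DEN, 35, ATL), (4, CDG, NRT, 12, ORD), (4, CDG, NRT, 14, SFO), (4, CDG, NRT, 16, JFK), (4, CDG, NRT, 28, ORD), (4, CDG, NRT, 4, CDG)}
Selection fno < fno2: {(12, ORD, NRT, 14, SFO), (12, ORD, NRT, 16, JFK), (12, ORD, NRT, 28, ORD), (14, SFO, NRT, 16, JFK), (14, SFO, NRT, 28, ORD), (16, JFK, NRT, 28, ORD), (22, MIA, DEN, 35, ATL), (4, CDG, NRT, 12, ORD), (4, CDG, NRT, 14, SFO), (4, CDG, NRT, 16, JFK), (4, CDG, NRT, 28, ORD)}
Projecting to fno2, fno: {(12, 4), (14, 12), (14, 4), (16, 12), (16, 14), (16, 4), (28, 12), (28, 14), (28, 16), (28, 4), (35, 22)}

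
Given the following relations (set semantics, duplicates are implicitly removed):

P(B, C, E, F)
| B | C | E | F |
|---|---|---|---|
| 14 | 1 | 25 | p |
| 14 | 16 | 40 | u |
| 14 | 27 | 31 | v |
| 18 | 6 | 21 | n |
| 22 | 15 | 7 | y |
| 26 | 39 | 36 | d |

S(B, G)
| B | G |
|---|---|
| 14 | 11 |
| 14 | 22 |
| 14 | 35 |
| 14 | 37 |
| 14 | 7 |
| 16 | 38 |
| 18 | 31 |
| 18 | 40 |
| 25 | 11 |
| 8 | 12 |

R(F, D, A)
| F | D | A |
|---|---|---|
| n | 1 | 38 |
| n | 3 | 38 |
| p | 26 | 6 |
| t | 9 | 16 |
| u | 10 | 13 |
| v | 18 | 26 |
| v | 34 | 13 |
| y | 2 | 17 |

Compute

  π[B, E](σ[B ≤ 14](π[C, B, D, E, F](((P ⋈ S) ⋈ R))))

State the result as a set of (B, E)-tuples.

{(14, 25), (14, 31), (14, 40)}

P ⋈ S (natural join on B): {(14, 1, 25, p, 11), (14, 1, 25, p, 22), (14, 1, 25, p, 35), (14, 1, 25, p, 37), (14, 1, 25, p, 7), (14, 16, 40, u, 11), (14, 16, 40, u, 22), (14, 16, 40, u, 35), (14, 16, 40, u, 37), (14, 16, 40, u, 7), (14, 27, 31, v, 11), (14, 27, 31, v, 22), (14, 27, 31, v, 35), (14, 27, 31, v, 37), (14, 27, 31, v, 7), (18, 6, 21, n, 31), (18, 6, 21, n, 40)}
(P ⋈ S) ⋈ R (natural join on F): {(14, 1, 25, p, 11, 26, 6), (14, 1, 25, p, 22, 26, 6), (14, 1, 25, p, 35, 26, 6), (14, 1, 25, p, 37, 26, 6), (14, 1, 25, p, 7, 26, 6), (14, 16, 40, u, 11, 10, 13), (14, 16, 40, u, 22, 10, 13), (14, 16, 40, u, 35, 10, 13), (14, 16, 40, u, 37, 10, 13), (14, 16, 40, u, 7, 10, 13), (14, 27, 31, v, 11, 18, 26), (14, 27, 31, v, 11, 34, 13), (14, 27, 31, v, 22, 18, 26), (14, 27, 31, v, 22, 34, 13), (14, 27, 31, v, 35, 18, 26), (14, 27, 31, v, 35, 34, 13), (14, 27, 31, v, 37, 18, 26), (14, 27, 31, v, 37, 34, 13), (14, 27, 31, v, 7, 18, 26), (14, 27, 31, v, 7, 34, 13), (18, 6, 21, n, 31, 1, 38), (18, 6, 21, n, 31, 3, 38), (18, 6, 21, n, 40, 1, 38), (18, 6, 21, n, 40, 3, 38)}
π_{C, B, D, E, F} gives {(1, 14, 26, 25, p), (16, 14, 10, 40, u), (27, 14, 18, 31, v), (27, 14, 34, 31, v), (6, 18, 1, 21, n), (6, 18, 3, 21, n)} (18 duplicate(s) eliminated).
Filtering on B ≤ 14 leaves {(1, 14, 26, 25, p), (16, 14, 10, 40, u), (27, 14, 18, 31, v), (27, 14, 34, 31, v)}.
π_{B, E} gives {(14, 25), (14, 31), (14, 40)} (1 duplicate(s) eliminated).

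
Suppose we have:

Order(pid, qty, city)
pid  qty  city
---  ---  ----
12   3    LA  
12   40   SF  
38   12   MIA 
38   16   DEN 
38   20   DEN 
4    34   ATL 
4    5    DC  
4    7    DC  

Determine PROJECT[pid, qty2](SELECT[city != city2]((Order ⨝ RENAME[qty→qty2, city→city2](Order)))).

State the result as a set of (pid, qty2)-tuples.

ρ[qty→qty2, city→city2]: schema becomes (pid, qty2, city2); tuples unchanged.
Order ⋈ RENAME[qty→qty2, city→city2](Order) (natural join on pid): {(12, 3, LA, 3, LA), (12, 3, LA, 40, SF), (12, 40, SF, 3, LA), (12, 40, SF, 40, SF), (38, 12, MIA, 12, MIA), (38, 12, MIA, 16, DEN), (38, 12, MIA, 20, DEN), (38, 16, DEN, 12, MIA), (38, 16, DEN, 16, DEN), (38, 16, DEN, 20, DEN), (38, 20, DEN, 12, MIA), (38, 20, DEN, 16, DEN), (38, 20, DEN, 20, DEN), (4, 34, ATL, 34, ATL), (4, 34, ATL, 5, DC), (4, 34, ATL, 7, DC), (4, 5, DC, 34, ATL), (4, 5, DC, 5, DC), (4, 5, DC, 7, DC), (4, 7, DC, 34, ATL), (4, 7, DC, 5, DC), (4, 7, DC, 7, DC)}
Filtering on city != city2 leaves {(12, 3, LA, 40, SF), (12, 40, SF, 3, LA), (38, 12, MIA, 16, DEN), (38, 12, MIA, 20, DEN), (38, 16, DEN, 12, MIA), (38, 20, DEN, 12, MIA), (4, 34, ATL, 5, DC), (4, 34, ATL, 7, DC), (4, 5, DC, 34, ATL), (4, 7, DC, 34, ATL)}.
π[pid, qty2]: project onto (pid, qty2) (2 duplicate(s) eliminated) → {(12, 3), (12, 40), (38, 12), (38, 16), (38, 20), (4, 34), (4, 5), (4, 7)}

{(12, 3), (12, 40), (38, 12), (38, 16), (38, 20), (4, 34), (4, 5), (4, 7)}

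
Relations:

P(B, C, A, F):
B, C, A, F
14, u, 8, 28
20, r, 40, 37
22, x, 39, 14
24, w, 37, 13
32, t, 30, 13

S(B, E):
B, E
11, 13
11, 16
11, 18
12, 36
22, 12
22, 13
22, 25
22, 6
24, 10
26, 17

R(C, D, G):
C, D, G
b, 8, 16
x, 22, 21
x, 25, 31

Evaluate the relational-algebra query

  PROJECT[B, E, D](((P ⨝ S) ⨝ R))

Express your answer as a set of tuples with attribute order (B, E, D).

{(22, 12, 22), (22, 12, 25), (22, 13, 22), (22, 13, 25), (22, 25, 22), (22, 25, 25), (22, 6, 22), (22, 6, 25)}

Joining P and S on B yields {(22, x, 39, 14, 12), (22, x, 39, 14, 13), (22, x, 39, 14, 25), (22, x, 39, 14, 6), (24, w, 37, 13, 10)}.
Joining (P ⨝ S) and R on C yields {(22, x, 39, 14, 12, 22, 21), (22, x, 39, 14, 12, 25, 31), (22, x, 39, 14, 13, 22, 21), (22, x, 39, 14, 13, 25, 31), (22, x, 39, 14, 25, 22, 21), (22, x, 39, 14, 25, 25, 31), (22, x, 39, 14, 6, 22, 21), (22, x, 39, 14, 6, 25, 31)}.
π[B, E, D]: project onto (B, E, D) → {(22, 12, 22), (22, 12, 25), (22, 13, 22), (22, 13, 25), (22, 25, 22), (22, 25, 25), (22, 6, 22), (22, 6, 25)}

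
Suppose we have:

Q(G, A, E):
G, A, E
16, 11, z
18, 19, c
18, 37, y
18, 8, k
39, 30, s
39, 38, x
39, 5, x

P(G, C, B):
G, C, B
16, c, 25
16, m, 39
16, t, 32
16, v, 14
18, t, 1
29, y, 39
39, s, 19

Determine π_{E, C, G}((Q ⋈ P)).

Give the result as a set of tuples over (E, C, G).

{(c, t, 18), (k, t, 18), (s, s, 39), (x, s, 39), (y, t, 18), (z, c, 16), (z, m, 16), (z, t, 16), (z, v, 16)}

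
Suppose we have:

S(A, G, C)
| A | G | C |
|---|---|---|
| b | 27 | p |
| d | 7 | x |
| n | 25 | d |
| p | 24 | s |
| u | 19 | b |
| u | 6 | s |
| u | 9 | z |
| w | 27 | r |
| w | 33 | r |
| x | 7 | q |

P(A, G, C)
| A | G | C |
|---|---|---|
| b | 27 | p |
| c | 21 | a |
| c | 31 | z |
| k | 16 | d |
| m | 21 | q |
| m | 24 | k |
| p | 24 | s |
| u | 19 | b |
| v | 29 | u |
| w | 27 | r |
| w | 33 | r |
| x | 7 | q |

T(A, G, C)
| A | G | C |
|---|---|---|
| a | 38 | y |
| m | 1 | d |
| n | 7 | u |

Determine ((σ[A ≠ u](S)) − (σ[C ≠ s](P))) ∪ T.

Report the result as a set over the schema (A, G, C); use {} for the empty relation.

{(a, 38, y), (d, 7, x), (m, 1, d), (n, 25, d), (n, 7, u), (p, 24, s)}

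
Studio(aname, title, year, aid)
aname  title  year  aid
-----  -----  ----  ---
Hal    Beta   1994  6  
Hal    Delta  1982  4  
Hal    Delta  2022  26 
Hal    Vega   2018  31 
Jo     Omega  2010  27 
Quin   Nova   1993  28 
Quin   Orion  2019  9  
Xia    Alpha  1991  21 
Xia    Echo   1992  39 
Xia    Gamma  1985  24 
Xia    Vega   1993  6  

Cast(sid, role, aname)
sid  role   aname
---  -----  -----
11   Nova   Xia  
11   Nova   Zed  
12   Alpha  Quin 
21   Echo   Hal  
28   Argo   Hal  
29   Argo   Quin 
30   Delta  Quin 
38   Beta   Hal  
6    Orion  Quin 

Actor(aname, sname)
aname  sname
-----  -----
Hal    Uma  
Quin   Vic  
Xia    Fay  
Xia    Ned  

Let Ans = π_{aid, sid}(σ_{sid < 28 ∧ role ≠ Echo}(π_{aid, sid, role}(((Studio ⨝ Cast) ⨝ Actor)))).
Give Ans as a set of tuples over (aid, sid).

{(21, 11), (24, 11), (28, 12), (28, 6), (39, 11), (6, 11), (9, 12), (9, 6)}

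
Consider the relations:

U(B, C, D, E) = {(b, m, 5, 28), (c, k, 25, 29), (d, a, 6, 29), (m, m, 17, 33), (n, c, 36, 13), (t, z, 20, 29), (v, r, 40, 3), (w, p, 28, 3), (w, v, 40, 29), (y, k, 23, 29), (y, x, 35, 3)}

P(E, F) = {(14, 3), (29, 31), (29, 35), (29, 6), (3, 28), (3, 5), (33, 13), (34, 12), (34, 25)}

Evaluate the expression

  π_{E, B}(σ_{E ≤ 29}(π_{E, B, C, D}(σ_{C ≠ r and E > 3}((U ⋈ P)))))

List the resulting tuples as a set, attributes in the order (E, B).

Natural join on E: {(c, k, 25, 29, 31), (c, k, 25, 29, 35), (c, k, 25, 29, 6), (d, a, 6, 29, 31), (d, a, 6, 29, 35), (d, a, 6, 29, 6), (m, m, 17, 33, 13), (t, z, 20, 29, 31), (t, z, 20, 29, 35), (t, z, 20, 29, 6), (v, r, 40, 3, 28), (v, r, 40, 3, 5), (w, p, 28, 3, 28), (w, p, 28, 3, 5), (w, v, 40, 29, 31), (w, v, 40, 29, 35), (w, v, 40, 29, 6), (y, k, 23, 29, 31), (y, k, 23, 29, 35), (y, k, 23, 29, 6), (y, x, 35, 3, 28), (y, x, 35, 3, 5)}
Apply σ_{C ≠ r and E > 3}; surviving tuples: {(c, k, 25, 29, 31), (c, k, 25, 29, 35), (c, k, 25, 29, 6), (d, a, 6, 29, 31), (d, a, 6, 29, 35), (d, a, 6, 29, 6), (m, m, 17, 33, 13), (t, z, 20, 29, 31), (t, z, 20, 29, 35), (t, z, 20, 29, 6), (w, v, 40, 29, 31), (w, v, 40, 29, 35), (w, v, 40, 29, 6), (y, k, 23, 29, 31), (y, k, 23, 29, 35), (y, k, 23, 29, 6)}
Projecting to E, B, C, D (10 duplicate(s) eliminated): {(29, c, k, 25), (29, d, a, 6), (29, t, z, 20), (29, w, v, 40), (29, y, k, 23), (33, m, m, 17)}
Apply σ_{E ≤ 29}; surviving tuples: {(29, c, k, 25), (29, d, a, 6), (29, t, z, 20), (29, w, v, 40), (29, y, k, 23)}
Projecting to E, B: {(29, c), (29, d), (29, t), (29, w), (29, y)}

{(29, c), (29, d), (29, t), (29, w), (29, y)}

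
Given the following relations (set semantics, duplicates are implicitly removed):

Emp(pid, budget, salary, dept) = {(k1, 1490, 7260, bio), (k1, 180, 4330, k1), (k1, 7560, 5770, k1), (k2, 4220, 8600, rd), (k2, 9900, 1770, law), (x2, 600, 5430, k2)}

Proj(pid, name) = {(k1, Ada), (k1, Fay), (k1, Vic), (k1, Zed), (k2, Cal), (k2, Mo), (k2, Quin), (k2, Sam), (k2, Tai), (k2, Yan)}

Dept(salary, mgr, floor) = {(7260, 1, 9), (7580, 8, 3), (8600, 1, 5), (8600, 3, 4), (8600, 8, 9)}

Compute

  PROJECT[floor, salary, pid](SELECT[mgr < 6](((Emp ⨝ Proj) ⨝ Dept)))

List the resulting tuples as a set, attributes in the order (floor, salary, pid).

{(4, 8600, k2), (5, 8600, k2), (9, 7260, k1)}

Natural join on pid: {(k1, 1490, 7260, bio, Ada), (k1, 1490, 7260, bio, Fay), (k1, 1490, 7260, bio, Vic), (k1, 1490, 7260, bio, Zed), (k1, 180, 4330, k1, Ada), (k1, 180, 4330, k1, Fay), (k1, 180, 4330, k1, Vic), (k1, 180, 4330, k1, Zed), (k1, 7560, 5770, k1, Ada), (k1, 7560, 5770, k1, Fay), (k1, 7560, 5770, k1, Vic), (k1, 7560, 5770, k1, Zed), (k2, 4220, 8600, rd, Cal), (k2, 4220, 8600, rd, Mo), (k2, 4220, 8600, rd, Quin), (k2, 4220, 8600, rd, Sam), (k2, 4220, 8600, rd, Tai), (k2, 4220, 8600, rd, Yan), (k2, 9900, 1770, law, Cal), (k2, 9900, 1770, law, Mo), (k2, 9900, 1770, law, Quin), (k2, 9900, 1770, law, Sam), (k2, 9900, 1770, law, Tai), (k2, 9900, 1770, law, Yan)}
Natural join on salary: {(k1, 1490, 7260, bio, Ada, 1, 9), (k1, 1490, 7260, bio, Fay, 1, 9), (k1, 1490, 7260, bio, Vic, 1, 9), (k1, 1490, 7260, bio, Zed, 1, 9), (k2, 4220, 8600, rd, Cal, 1, 5), (k2, 4220, 8600, rd, Cal, 3, 4), (k2, 4220, 8600, rd, Cal, 8, 9), (k2, 4220, 8600, rd, Mo, 1, 5), (k2, 4220, 8600, rd, Mo, 3, 4), (k2, 4220, 8600, rd, Mo, 8, 9), (k2, 4220, 8600, rd, Quin, 1, 5), (k2, 4220, 8600, rd, Quin, 3, 4), (k2, 4220, 8600, rd, Quin, 8, 9), (k2, 4220, 8600, rd, Sam, 1, 5), (k2, 4220, 8600, rd, Sam, 3, 4), (k2, 4220, 8600, rd, Sam, 8, 9), (k2, 4220, 8600, rd, Tai, 1, 5), (k2, 4220, 8600, rd, Tai, 3, 4), (k2, 4220, 8600, rd, Tai, 8, 9), (k2, 4220, 8600, rd, Yan, 1, 5), (k2, 4220, 8600, rd, Yan, 3, 4), (k2, 4220, 8600, rd, Yan, 8, 9)}
Filtering on mgr < 6 leaves {(k1, 1490, 7260, bio, Ada, 1, 9), (k1, 1490, 7260, bio, Fay, 1, 9), (k1, 1490, 7260, bio, Vic, 1, 9), (k1, 1490, 7260, bio, Zed, 1, 9), (k2, 4220, 8600, rd, Cal, 1, 5), (k2, 4220, 8600, rd, Cal, 3, 4), (k2, 4220, 8600, rd, Mo, 1, 5), (k2, 4220, 8600, rd, Mo, 3, 4), (k2, 4220, 8600, rd, Quin, 1, 5), (k2, 4220, 8600, rd, Quin, 3, 4), (k2, 4220, 8600, rd, Sam, 1, 5), (k2, 4220, 8600, rd, Sam, 3, 4), (k2, 4220, 8600, rd, Tai, 1, 5), (k2, 4220, 8600, rd, Tai, 3, 4), (k2, 4220, 8600, rd, Yan, 1, 5), (k2, 4220, 8600, rd, Yan, 3, 4)}.
π[floor, salary, pid]: project onto (floor, salary, pid) (13 duplicate(s) eliminated) → {(4, 8600, k2), (5, 8600, k2), (9, 7260, k1)}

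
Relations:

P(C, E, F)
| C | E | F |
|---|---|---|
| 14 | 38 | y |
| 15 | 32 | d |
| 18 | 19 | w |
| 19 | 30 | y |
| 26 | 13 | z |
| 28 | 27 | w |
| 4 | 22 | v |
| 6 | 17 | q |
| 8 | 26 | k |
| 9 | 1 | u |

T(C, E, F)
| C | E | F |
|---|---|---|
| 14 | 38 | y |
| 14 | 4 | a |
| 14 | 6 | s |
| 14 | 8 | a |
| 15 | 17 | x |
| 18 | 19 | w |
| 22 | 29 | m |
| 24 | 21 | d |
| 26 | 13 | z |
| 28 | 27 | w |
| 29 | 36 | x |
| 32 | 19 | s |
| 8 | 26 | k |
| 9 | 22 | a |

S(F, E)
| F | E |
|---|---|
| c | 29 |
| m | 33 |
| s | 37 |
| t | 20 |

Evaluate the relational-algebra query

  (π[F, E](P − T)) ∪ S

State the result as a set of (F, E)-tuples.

Set difference of the two operands is {(15, 32, d), (19, 30, y), (4, 22, v), (6, 17, q), (9, 1, u)}.
Keep only column(s) F, E: {(d, 32), (q, 17), (u, 1), (v, 22), (y, 30)}
Set union of the two operands is {(c, 29), (d, 32), (m, 33), (q, 17), (s, 37), (t, 20), (u, 1), (v, 22), (y, 30)}.

{(c, 29), (d, 32), (m, 33), (q, 17), (s, 37), (t, 20), (u, 1), (v, 22), (y, 30)}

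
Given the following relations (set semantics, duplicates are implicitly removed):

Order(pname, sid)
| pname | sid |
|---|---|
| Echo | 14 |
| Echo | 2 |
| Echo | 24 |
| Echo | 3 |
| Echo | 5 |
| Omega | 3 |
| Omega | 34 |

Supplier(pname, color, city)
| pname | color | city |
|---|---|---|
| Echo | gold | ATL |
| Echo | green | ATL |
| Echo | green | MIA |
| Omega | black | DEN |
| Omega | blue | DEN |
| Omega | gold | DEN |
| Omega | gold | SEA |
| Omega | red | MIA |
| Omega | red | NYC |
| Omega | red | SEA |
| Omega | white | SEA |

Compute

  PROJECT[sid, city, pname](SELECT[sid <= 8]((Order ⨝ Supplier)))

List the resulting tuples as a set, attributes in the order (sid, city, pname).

Order ⋈ Supplier (natural join on pname): {(Echo, 14, gold, ATL), (Echo, 14, green, ATL), (Echo, 14, green, MIA), (Echo, 2, gold, ATL), (Echo, 2, green, ATL), (Echo, 2, green, MIA), (Echo, 24, gold, ATL), (Echo, 24, green, ATL), (Echo, 24, green, MIA), (Echo, 3, gold, ATL), (Echo, 3, green, ATL), (Echo, 3, green, MIA), (Echo, 5, gold, ATL), (Echo, 5, green, ATL), (Echo, 5, green, MIA), (Omega, 3, black, DEN), (Omega, 3, blue, DEN), (Omega, 3, gold, DEN), (Omega, 3, gold, SEA), (Omega, 3, red, MIA), (Omega, 3, red, NYC), (Omega, 3, red, SEA), (Omega, 3, white, SEA), (Omega, 34, black, DEN), (Omega, 34, blue, DEN), (Omega, 34, gold, DEN), (Omega, 34, gold, SEA), (Omega, 34, red, MIA), (Omega, 34, red, NYC), (Omega, 34, red, SEA), (Omega, 34, white, SEA)}
Filtering on sid <= 8 leaves {(Echo, 2, gold, ATL), (Echo, 2, green, ATL), (Echo, 2, green, MIA), (Echo, 3, gold, ATL), (Echo, 3, green, ATL), (Echo, 3, green, MIA), (Echo, 5, gold, ATL), (Echo, 5, green, ATL), (Echo, 5, green, MIA), (Omega, 3, black, DEN), (Omega, 3, blue, DEN), (Omega, 3, gold, DEN), (Omega, 3, gold, SEA), (Omega, 3, red, MIA), (Omega, 3, red, NYC), (Omega, 3, red, SEA), (Omega, 3, white, SEA)}.
π_{sid, city, pname} gives {(2, ATL, Echo), (2, MIA, Echo), (3, ATL, Echo), (3, DEN, Omega), (3, MIA, Echo), (3, MIA, Omega), (3, NYC, Omega), (3, SEA, Omega), (5, ATL, Echo), (5, MIA, Echo)} (7 duplicate(s) eliminated).

{(2, ATL, Echo), (2, MIA, Echo), (3, ATL, Echo), (3, DEN, Omega), (3, MIA, Echo), (3, MIA, Omega), (3, NYC, Omega), (3, SEA, Omega), (5, ATL, Echo), (5, MIA, Echo)}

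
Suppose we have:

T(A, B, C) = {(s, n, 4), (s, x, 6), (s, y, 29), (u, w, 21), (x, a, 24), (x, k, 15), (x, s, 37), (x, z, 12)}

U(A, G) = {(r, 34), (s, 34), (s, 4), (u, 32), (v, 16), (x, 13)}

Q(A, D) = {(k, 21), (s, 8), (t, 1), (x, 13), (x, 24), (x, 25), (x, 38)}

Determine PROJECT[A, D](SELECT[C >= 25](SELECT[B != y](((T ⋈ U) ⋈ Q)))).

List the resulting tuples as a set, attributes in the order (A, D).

{(x, 13), (x, 24), (x, 25), (x, 38)}

Natural join on A: {(s, n, 4, 34), (s, n, 4, 4), (s, x, 6, 34), (s, x, 6, 4), (s, y, 29, 34), (s, y, 29, 4), (u, w, 21, 32), (x, a, 24, 13), (x, k, 15, 13), (x, s, 37, 13), (x, z, 12, 13)}
Natural join on A: {(s, n, 4, 34, 8), (s, n, 4, 4, 8), (s, x, 6, 34, 8), (s, x, 6, 4, 8), (s, y, 29, 34, 8), (s, y, 29, 4, 8), (x, a, 24, 13, 13), (x, a, 24, 13, 24), (x, a, 24, 13, 25), (x, a, 24, 13, 38), (x, k, 15, 13, 13), (x, k, 15, 13, 24), (x, k, 15, 13, 25), (x, k, 15, 13, 38), (x, s, 37, 13, 13), (x, s, 37, 13, 24), (x, s, 37, 13, 25), (x, s, 37, 13, 38), (x, z, 12, 13, 13), (x, z, 12, 13, 24), (x, z, 12, 13, 25), (x, z, 12, 13, 38)}
Filtering on B != y leaves {(s, n, 4, 34, 8), (s, n, 4, 4, 8), (s, x, 6, 34, 8), (s, x, 6, 4, 8), (x, a, 24, 13, 13), (x, a, 24, 13, 24), (x, a, 24, 13, 25), (x, a, 24, 13, 38), (x, k, 15, 13, 13), (x, k, 15, 13, 24), (x, k, 15, 13, 25), (x, k, 15, 13, 38), (x, s, 37, 13, 13), (x, s, 37, 13, 24), (x, s, 37, 13, 25), (x, s, 37, 13, 38), (x, z, 12, 13, 13), (x, z, 12, 13, 24), (x, z, 12, 13, 25), (x, z, 12, 13, 38)}.
Filtering on C >= 25 leaves {(x, s, 37, 13, 13), (x, s, 37, 13, 24), (x, s, 37, 13, 25), (x, s, 37, 13, 38)}.
π[A, D]: project onto (A, D) → {(x, 13), (x, 24), (x, 25), (x, 38)}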